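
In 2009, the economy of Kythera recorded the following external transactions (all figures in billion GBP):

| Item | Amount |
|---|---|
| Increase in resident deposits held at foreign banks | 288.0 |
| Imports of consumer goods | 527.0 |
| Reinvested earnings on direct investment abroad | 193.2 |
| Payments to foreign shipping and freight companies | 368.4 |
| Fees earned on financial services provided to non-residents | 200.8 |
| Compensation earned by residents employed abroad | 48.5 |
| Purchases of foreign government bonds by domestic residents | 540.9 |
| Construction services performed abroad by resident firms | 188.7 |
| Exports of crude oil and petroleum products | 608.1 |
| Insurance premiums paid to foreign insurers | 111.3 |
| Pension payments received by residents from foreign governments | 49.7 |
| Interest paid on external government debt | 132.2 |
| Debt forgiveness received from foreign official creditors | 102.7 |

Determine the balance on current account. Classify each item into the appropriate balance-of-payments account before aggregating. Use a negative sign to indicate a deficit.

Goods: -527.0 + 608.1 = 81.1
Services: 188.7 + 200.8 - 368.4 - 111.3 = -90.2
Primary income: -132.2 + 193.2 + 48.5 = 109.5
Secondary income: 49.7
Current account = 81.1 + (-90.2) + 109.5 + 49.7 = 150.1
(Excluded from the current account — financial account: increase in resident deposits held at foreign banks 288.0, purchases of foreign government bonds by domestic residents 540.9; capital account: debt forgiveness received from foreign official creditors 102.7.)

150.1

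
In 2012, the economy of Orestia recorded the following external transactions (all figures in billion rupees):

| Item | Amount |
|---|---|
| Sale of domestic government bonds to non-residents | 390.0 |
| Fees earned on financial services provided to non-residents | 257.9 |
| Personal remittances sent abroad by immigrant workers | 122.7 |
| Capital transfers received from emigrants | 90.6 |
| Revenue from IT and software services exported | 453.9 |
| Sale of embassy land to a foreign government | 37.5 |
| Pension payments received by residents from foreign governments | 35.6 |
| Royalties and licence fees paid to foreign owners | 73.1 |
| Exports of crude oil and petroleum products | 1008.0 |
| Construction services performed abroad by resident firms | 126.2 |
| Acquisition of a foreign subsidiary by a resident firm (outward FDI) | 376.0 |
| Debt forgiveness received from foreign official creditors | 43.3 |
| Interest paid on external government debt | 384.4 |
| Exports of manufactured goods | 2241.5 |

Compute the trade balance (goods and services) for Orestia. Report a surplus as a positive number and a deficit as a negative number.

Goods: 1008.0 + 2241.5 = 3249.5
Services: -73.1 + 257.9 + 126.2 + 453.9 = 764.9
Trade balance = 3249.5 + 764.9 = 4014.4
(Excluded from the trade balance — financial account: sale of domestic government bonds to non-residents 390.0, acquisition of a foreign subsidiary by a resident firm (outward FDI) 376.0; secondary income: personal remittances sent abroad by immigrant workers 122.7, pension payments received by residents from foreign governments 35.6; capital account: capital transfers received from emigrants 90.6, sale of embassy land to a foreign government 37.5, debt forgiveness received from foreign official creditors 43.3; primary income: interest paid on external government debt 384.4.)

4014.4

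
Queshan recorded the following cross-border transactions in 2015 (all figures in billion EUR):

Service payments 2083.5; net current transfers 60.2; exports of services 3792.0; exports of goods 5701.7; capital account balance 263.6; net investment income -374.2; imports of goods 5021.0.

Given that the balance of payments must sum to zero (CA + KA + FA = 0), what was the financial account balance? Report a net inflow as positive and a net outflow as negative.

-2338.8

Goods balance = 5701.7 - 5021.0 = 680.7
Services balance = 3792.0 - 2083.5 = 1708.5
Trade balance (goods + services) = 680.7 + 1708.5 = 2389.2
Net primary income = -374.2
Net secondary income = 60.2
Current account = 2389.2 + (-374.2) + 60.2 = 2075.2
Financial account = -(2075.2 + 263.6) = -2338.8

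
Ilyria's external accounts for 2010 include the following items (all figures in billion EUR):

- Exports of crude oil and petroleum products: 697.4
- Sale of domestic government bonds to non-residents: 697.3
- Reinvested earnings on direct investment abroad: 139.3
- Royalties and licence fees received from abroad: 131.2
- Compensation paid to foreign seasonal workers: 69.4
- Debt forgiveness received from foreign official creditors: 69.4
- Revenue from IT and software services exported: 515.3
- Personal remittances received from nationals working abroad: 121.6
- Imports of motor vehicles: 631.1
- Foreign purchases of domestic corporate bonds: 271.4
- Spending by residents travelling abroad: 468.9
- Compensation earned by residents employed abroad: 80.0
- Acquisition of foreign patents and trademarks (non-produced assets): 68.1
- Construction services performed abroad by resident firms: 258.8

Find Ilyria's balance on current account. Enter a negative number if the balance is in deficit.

774.2

Goods: 697.4 - 631.1 = 66.3
Services: 515.3 + 258.8 - 468.9 + 131.2 = 436.4
Primary income: -69.4 + 80.0 + 139.3 = 149.9
Secondary income: 121.6
Current account = 66.3 + 436.4 + 149.9 + 121.6 = 774.2
(Excluded from the current account — financial account: sale of domestic government bonds to non-residents 697.3, foreign purchases of domestic corporate bonds 271.4; capital account: debt forgiveness received from foreign official creditors 69.4, acquisition of foreign patents and trademarks (non-produced assets) 68.1.)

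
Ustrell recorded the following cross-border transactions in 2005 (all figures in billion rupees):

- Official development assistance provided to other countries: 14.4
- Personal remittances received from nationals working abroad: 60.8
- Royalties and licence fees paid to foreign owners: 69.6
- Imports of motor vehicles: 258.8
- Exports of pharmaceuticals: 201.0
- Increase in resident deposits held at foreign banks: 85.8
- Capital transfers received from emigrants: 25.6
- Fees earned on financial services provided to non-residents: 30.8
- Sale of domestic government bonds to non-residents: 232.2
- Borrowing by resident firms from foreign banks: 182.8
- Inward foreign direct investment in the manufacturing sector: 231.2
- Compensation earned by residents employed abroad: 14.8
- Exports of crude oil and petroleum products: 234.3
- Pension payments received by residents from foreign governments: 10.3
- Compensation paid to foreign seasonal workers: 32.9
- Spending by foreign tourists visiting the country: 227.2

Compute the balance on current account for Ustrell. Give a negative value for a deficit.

403.5

Goods: -258.8 + 234.3 + 201.0 = 176.5
Services: 227.2 - 69.6 + 30.8 = 188.4
Primary income: -32.9 + 14.8 = -18.1
Secondary income: 60.8 - 14.4 + 10.3 = 56.7
Current account = 176.5 + 188.4 + (-18.1) + 56.7 = 403.5
(Excluded from the current account — financial account: increase in resident deposits held at foreign banks 85.8, sale of domestic government bonds to non-residents 232.2, borrowing by resident firms from foreign banks 182.8, inward foreign direct investment in the manufacturing sector 231.2; capital account: capital transfers received from emigrants 25.6.)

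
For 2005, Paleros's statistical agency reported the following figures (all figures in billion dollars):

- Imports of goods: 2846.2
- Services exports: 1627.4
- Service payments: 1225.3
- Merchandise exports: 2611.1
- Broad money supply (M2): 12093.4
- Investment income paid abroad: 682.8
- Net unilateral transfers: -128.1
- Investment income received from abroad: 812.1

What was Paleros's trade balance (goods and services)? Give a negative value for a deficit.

167.0

Goods balance = 2611.1 - 2846.2 = -235.1
Services balance = 1627.4 - 1225.3 = 402.1
Trade balance (goods + services) = -235.1 + 402.1 = 167.0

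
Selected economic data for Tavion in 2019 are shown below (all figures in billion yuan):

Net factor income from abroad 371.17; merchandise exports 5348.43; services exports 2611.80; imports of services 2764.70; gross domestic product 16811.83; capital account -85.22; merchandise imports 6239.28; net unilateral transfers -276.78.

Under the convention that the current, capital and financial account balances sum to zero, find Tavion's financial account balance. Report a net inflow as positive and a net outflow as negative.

Goods balance = 5348.43 - 6239.28 = -890.85
Services balance = 2611.80 - 2764.70 = -152.90
Trade balance (goods + services) = -890.85 + (-152.90) = -1043.75
Net primary income = 371.17
Net secondary income = -276.78
Current account = -1043.75 + 371.17 + (-276.78) = -949.36
Financial account = -(-949.36 + (-85.22)) = 1034.58

1034.58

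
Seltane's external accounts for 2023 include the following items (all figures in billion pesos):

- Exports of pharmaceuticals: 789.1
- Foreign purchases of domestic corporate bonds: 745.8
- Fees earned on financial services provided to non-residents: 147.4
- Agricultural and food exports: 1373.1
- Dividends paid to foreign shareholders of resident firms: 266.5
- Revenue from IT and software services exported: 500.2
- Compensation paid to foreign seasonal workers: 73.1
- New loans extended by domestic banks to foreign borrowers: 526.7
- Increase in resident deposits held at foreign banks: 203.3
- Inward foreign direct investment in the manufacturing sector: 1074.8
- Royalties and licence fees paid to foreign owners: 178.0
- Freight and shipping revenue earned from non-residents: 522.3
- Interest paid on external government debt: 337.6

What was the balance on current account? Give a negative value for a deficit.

2476.9

Goods: 789.1 + 1373.1 = 2162.2
Services: 500.2 - 178.0 + 147.4 + 522.3 = 991.9
Primary income: -266.5 - 73.1 - 337.6 = -677.2
Current account = 2162.2 + 991.9 + (-677.2) = 2476.9
(Excluded from the current account — financial account: foreign purchases of domestic corporate bonds 745.8, new loans extended by domestic banks to foreign borrowers 526.7, increase in resident deposits held at foreign banks 203.3, inward foreign direct investment in the manufacturing sector 1074.8.)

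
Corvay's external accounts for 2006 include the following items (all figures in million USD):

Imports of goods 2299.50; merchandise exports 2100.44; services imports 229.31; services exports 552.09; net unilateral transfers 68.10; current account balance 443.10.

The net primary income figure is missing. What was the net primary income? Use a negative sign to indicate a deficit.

251.28

Current account = goods balance + services balance + net primary income + net secondary income
Sum of the known components = 191.82
Net primary income = CA - (known components) = 443.10 - 191.82 = 251.28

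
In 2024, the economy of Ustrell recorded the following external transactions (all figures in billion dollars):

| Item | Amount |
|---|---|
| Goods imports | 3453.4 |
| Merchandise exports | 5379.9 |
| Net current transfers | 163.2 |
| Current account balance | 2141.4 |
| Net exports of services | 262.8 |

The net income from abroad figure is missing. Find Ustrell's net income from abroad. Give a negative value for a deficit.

Current account = goods balance + services balance + net primary income + net secondary income
Sum of the known components = 2352.5
Net income from abroad = CA - (known components) = 2141.4 - 2352.5 = -211.1

-211.1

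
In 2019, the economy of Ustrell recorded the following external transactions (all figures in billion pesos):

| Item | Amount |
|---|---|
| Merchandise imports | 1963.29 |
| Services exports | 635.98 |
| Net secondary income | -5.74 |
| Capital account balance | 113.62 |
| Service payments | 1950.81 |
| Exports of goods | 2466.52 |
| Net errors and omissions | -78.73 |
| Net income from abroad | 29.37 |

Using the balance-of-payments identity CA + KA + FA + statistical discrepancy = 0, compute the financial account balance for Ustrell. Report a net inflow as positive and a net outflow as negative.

753.08

Goods balance = 2466.52 - 1963.29 = 503.23
Services balance = 635.98 - 1950.81 = -1314.83
Trade balance (goods + services) = 503.23 + (-1314.83) = -811.60
Net primary income = 29.37
Net secondary income = -5.74
Current account = -811.60 + 29.37 + (-5.74) = -787.97
Financial account = -(-787.97 + 113.62 + (-78.73)) = 753.08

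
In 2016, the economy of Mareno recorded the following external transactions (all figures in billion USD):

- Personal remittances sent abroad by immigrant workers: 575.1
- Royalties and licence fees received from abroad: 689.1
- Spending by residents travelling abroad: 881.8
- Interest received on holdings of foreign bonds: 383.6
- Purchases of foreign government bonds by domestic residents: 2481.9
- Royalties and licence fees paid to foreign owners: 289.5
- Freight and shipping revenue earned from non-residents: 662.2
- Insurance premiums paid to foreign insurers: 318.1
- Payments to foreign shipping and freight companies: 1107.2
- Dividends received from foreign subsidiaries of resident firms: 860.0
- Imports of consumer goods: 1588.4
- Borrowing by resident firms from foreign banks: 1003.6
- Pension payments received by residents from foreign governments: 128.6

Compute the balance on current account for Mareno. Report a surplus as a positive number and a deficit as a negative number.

Goods: -1588.4
Services: -318.1 + 689.1 - 289.5 - 1107.2 - 881.8 + 662.2 = -1245.3
Primary income: 383.6 + 860.0 = 1243.6
Secondary income: -575.1 + 128.6 = -446.5
Current account = (-1588.4) + (-1245.3) + 1243.6 + (-446.5) = -2036.6
(Excluded from the current account — financial account: purchases of foreign government bonds by domestic residents 2481.9, borrowing by resident firms from foreign banks 1003.6.)

-2036.6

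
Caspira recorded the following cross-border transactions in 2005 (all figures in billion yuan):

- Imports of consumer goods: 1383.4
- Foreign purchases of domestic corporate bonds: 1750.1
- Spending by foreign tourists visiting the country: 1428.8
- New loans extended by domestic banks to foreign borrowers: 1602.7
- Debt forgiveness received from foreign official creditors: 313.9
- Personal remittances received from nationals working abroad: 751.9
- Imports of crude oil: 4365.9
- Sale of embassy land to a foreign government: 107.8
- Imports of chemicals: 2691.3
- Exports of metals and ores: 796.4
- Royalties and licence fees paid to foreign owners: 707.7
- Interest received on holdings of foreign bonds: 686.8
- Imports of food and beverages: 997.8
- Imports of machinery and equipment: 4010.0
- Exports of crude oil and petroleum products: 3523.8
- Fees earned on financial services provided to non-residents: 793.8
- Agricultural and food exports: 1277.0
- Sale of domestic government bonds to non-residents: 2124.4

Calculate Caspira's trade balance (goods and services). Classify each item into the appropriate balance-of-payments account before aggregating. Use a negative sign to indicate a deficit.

Goods: 1277.0 - 4010.0 + 796.4 - 1383.4 - 2691.3 + 3523.8 - 997.8 - 4365.9 = -7851.2
Services: -707.7 + 793.8 + 1428.8 = 1514.9
Trade balance = -7851.2 + 1514.9 = -6336.3
(Excluded from the trade balance — financial account: foreign purchases of domestic corporate bonds 1750.1, new loans extended by domestic banks to foreign borrowers 1602.7, sale of domestic government bonds to non-residents 2124.4; capital account: debt forgiveness received from foreign official creditors 313.9, sale of embassy land to a foreign government 107.8; secondary income: personal remittances received from nationals working abroad 751.9; primary income: interest received on holdings of foreign bonds 686.8.)

-6336.3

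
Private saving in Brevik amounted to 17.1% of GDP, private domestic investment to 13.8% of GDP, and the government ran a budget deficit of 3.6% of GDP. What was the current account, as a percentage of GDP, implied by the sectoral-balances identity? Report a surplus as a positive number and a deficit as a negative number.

-0.3

By the sectoral-balances identity, CA = (S_private - I) + (T - G).
Private balance = 17.1 - 13.8 = 3.3
Government balance (T - G) = -3.6
CA = 3.3 + (-3.6) = -0.3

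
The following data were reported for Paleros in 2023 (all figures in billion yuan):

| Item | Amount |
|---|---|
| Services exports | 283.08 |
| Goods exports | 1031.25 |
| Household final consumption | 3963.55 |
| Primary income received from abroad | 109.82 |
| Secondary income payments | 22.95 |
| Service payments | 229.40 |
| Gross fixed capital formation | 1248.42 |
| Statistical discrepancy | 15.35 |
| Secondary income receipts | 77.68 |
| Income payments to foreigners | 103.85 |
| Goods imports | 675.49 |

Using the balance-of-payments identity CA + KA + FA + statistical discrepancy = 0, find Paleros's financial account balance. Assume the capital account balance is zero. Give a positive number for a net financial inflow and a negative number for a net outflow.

Goods balance = 1031.25 - 675.49 = 355.76
Services balance = 283.08 - 229.40 = 53.68
Trade balance (goods + services) = 355.76 + 53.68 = 409.44
Net primary income = 109.82 - 103.85 = 5.97
Net secondary income = 77.68 - 22.95 = 54.73
Current account = 409.44 + 5.97 + 54.73 = 470.14
Financial account = -(470.14 + 15.35) = -485.49

-485.49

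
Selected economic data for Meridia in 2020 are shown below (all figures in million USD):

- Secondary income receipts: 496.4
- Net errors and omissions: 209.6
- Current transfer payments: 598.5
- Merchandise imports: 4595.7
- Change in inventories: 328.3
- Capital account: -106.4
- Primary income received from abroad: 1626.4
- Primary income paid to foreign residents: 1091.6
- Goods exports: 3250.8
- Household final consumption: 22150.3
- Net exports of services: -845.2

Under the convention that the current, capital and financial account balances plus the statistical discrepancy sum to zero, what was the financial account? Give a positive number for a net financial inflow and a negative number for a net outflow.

1654.2

Goods balance = 3250.8 - 4595.7 = -1344.9
Services balance = -845.2
Trade balance (goods + services) = -1344.9 + (-845.2) = -2190.1
Net primary income = 1626.4 - 1091.6 = 534.8
Net secondary income = 496.4 - 598.5 = -102.1
Current account = -2190.1 + 534.8 + (-102.1) = -1757.4
Financial account = -(-1757.4 + (-106.4) + 209.6) = 1654.2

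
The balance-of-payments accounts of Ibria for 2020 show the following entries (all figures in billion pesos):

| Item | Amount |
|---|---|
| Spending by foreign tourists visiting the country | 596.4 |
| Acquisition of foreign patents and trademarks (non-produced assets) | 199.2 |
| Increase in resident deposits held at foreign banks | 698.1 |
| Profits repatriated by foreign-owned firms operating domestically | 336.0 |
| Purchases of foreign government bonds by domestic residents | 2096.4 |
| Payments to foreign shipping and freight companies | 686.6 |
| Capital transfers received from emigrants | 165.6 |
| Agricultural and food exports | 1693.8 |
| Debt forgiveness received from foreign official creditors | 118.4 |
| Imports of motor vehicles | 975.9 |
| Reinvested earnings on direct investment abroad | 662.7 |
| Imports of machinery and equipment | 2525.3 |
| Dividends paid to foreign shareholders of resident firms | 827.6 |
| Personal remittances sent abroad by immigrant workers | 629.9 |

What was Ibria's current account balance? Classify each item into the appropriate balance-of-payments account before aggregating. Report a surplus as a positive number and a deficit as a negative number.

-3028.4

Goods: 1693.8 - 2525.3 - 975.9 = -1807.4
Services: 596.4 - 686.6 = -90.2
Primary income: -827.6 - 336.0 + 662.7 = -500.9
Secondary income: -629.9
Current account = (-1807.4) + (-90.2) + (-500.9) + (-629.9) = -3028.4
(Excluded from the current account — capital account: acquisition of foreign patents and trademarks (non-produced assets) 199.2, capital transfers received from emigrants 165.6, debt forgiveness received from foreign official creditors 118.4; financial account: increase in resident deposits held at foreign banks 698.1, purchases of foreign government bonds by domestic residents 2096.4.)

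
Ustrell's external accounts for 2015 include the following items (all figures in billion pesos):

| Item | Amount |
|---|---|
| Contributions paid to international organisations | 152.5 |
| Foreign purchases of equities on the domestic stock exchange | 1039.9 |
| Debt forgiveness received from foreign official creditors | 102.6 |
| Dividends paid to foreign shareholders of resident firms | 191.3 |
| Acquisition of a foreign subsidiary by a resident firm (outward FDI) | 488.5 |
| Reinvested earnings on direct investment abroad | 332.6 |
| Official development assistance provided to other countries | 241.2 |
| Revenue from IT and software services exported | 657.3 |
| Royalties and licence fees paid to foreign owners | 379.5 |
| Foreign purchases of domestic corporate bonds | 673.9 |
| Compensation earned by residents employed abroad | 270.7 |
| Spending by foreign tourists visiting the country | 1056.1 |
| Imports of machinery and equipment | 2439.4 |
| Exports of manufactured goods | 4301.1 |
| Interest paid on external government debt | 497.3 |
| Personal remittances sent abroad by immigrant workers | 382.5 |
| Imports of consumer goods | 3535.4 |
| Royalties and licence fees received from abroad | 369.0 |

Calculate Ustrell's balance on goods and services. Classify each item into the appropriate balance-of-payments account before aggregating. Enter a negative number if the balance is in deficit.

Goods: -2439.4 - 3535.4 + 4301.1 = -1673.7
Services: 657.3 - 379.5 + 369.0 + 1056.1 = 1702.9
Trade balance = -1673.7 + 1702.9 = 29.2
(Excluded from the trade balance — secondary income: contributions paid to international organisations 152.5, official development assistance provided to other countries 241.2, personal remittances sent abroad by immigrant workers 382.5; financial account: foreign purchases of equities on the domestic stock exchange 1039.9, acquisition of a foreign subsidiary by a resident firm (outward FDI) 488.5, foreign purchases of domestic corporate bonds 673.9; capital account: debt forgiveness received from foreign official creditors 102.6; primary income: dividends paid to foreign shareholders of resident firms 191.3, reinvested earnings on direct investment abroad 332.6, compensation earned by residents employed abroad 270.7, interest paid on external government debt 497.3.)

29.2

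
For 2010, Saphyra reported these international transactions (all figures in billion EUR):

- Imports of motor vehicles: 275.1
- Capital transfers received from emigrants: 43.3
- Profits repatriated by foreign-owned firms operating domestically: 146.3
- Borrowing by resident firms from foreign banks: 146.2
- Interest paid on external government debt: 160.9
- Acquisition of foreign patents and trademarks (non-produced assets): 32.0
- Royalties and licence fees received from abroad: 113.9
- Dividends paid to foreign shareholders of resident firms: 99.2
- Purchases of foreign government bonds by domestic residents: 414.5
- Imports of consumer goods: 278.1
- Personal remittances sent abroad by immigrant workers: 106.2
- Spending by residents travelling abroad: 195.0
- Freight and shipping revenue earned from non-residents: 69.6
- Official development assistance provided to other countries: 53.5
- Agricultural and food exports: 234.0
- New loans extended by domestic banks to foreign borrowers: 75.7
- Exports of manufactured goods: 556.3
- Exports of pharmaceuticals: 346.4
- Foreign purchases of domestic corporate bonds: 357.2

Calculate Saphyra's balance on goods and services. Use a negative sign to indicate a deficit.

572.0

Goods: 556.3 + 346.4 + 234.0 - 278.1 - 275.1 = 583.5
Services: -195.0 + 69.6 + 113.9 = -11.5
Trade balance = 583.5 + (-11.5) = 572.0
(Excluded from the trade balance — capital account: capital transfers received from emigrants 43.3, acquisition of foreign patents and trademarks (non-produced assets) 32.0; primary income: profits repatriated by foreign-owned firms operating domestically 146.3, interest paid on external government debt 160.9, dividends paid to foreign shareholders of resident firms 99.2; financial account: borrowing by resident firms from foreign banks 146.2, purchases of foreign government bonds by domestic residents 414.5, new loans extended by domestic banks to foreign borrowers 75.7, foreign purchases of domestic corporate bonds 357.2; secondary income: personal remittances sent abroad by immigrant workers 106.2, official development assistance provided to other countries 53.5.)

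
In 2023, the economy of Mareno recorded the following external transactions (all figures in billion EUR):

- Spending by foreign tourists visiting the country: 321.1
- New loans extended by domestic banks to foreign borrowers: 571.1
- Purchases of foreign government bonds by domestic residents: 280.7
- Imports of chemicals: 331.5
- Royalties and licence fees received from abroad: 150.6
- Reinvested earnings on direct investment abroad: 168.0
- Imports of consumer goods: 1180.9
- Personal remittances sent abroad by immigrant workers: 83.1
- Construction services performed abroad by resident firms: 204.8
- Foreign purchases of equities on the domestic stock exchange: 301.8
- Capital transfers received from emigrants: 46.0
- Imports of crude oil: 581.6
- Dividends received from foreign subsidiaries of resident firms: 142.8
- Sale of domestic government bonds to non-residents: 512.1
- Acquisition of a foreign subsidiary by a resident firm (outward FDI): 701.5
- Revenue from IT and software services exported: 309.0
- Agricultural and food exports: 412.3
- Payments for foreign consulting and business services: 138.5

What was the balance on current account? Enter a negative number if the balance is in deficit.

Goods: 412.3 - 581.6 - 331.5 - 1180.9 = -1681.7
Services: -138.5 + 150.6 + 309.0 + 204.8 + 321.1 = 847.0
Primary income: 168.0 + 142.8 = 310.8
Secondary income: -83.1
Current account = (-1681.7) + 847.0 + 310.8 + (-83.1) = -607.0
(Excluded from the current account — financial account: new loans extended by domestic banks to foreign borrowers 571.1, purchases of foreign government bonds by domestic residents 280.7, foreign purchases of equities on the domestic stock exchange 301.8, sale of domestic government bonds to non-residents 512.1, acquisition of a foreign subsidiary by a resident firm (outward FDI) 701.5; capital account: capital transfers received from emigrants 46.0.)

-607.0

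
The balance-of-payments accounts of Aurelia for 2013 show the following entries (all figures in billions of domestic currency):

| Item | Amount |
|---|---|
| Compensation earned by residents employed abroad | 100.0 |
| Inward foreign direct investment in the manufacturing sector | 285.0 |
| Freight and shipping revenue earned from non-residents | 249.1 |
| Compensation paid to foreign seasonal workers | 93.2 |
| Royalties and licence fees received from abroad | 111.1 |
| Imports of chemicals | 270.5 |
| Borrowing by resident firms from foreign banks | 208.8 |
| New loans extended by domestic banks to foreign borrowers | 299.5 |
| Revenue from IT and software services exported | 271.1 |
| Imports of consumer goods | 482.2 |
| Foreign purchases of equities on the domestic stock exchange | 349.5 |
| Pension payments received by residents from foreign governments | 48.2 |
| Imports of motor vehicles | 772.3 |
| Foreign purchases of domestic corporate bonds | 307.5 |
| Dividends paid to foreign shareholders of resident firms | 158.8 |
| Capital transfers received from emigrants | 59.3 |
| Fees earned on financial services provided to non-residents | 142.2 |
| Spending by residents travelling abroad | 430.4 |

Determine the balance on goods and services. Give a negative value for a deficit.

-1181.9

Goods: -772.3 - 270.5 - 482.2 = -1525.0
Services: 142.2 + 271.1 + 111.1 + 249.1 - 430.4 = 343.1
Trade balance = -1525.0 + 343.1 = -1181.9
(Excluded from the trade balance — primary income: compensation earned by residents employed abroad 100.0, compensation paid to foreign seasonal workers 93.2, dividends paid to foreign shareholders of resident firms 158.8; financial account: inward foreign direct investment in the manufacturing sector 285.0, borrowing by resident firms from foreign banks 208.8, new loans extended by domestic banks to foreign borrowers 299.5, foreign purchases of equities on the domestic stock exchange 349.5, foreign purchases of domestic corporate bonds 307.5; secondary income: pension payments received by residents from foreign governments 48.2; capital account: capital transfers received from emigrants 59.3.)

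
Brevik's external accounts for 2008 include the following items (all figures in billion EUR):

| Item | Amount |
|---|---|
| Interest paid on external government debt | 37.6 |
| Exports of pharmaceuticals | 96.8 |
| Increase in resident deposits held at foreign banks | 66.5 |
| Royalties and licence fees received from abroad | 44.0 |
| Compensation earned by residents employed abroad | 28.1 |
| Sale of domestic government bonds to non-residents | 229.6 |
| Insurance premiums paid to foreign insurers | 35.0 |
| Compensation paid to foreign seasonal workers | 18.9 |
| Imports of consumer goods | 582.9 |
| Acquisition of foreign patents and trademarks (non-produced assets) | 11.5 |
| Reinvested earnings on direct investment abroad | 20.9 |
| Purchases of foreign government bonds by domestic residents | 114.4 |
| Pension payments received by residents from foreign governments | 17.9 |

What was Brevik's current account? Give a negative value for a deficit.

-466.7

Goods: -582.9 + 96.8 = -486.1
Services: 44.0 - 35.0 = 9.0
Primary income: 28.1 - 37.6 - 18.9 + 20.9 = -7.5
Secondary income: 17.9
Current account = (-486.1) + 9.0 + (-7.5) + 17.9 = -466.7
(Excluded from the current account — financial account: increase in resident deposits held at foreign banks 66.5, sale of domestic government bonds to non-residents 229.6, purchases of foreign government bonds by domestic residents 114.4; capital account: acquisition of foreign patents and trademarks (non-produced assets) 11.5.)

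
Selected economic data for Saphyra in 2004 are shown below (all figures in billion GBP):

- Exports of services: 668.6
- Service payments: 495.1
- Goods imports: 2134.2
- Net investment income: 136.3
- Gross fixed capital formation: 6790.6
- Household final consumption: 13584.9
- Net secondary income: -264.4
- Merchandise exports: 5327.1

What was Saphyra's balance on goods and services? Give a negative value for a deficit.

Goods balance = 5327.1 - 2134.2 = 3192.9
Services balance = 668.6 - 495.1 = 173.5
Trade balance (goods + services) = 3192.9 + 173.5 = 3366.4

3366.4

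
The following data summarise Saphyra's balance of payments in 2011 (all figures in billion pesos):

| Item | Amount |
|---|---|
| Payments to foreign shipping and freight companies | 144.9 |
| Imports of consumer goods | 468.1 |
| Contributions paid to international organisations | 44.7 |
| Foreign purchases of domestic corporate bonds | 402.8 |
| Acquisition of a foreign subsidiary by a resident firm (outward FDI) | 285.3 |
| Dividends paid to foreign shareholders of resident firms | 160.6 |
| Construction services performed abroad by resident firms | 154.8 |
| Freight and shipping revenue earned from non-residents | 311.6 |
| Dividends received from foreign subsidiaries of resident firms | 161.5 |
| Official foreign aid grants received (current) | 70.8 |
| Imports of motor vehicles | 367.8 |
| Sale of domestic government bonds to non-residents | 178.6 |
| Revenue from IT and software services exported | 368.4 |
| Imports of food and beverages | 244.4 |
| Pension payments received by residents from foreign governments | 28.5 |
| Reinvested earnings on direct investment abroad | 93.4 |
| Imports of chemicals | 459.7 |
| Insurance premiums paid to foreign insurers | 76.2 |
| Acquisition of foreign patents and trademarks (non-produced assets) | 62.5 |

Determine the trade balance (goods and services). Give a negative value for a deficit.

-926.3

Goods: -244.4 - 459.7 - 367.8 - 468.1 = -1540.0
Services: -76.2 + 311.6 - 144.9 + 368.4 + 154.8 = 613.7
Trade balance = -1540.0 + 613.7 = -926.3
(Excluded from the trade balance — secondary income: contributions paid to international organisations 44.7, official foreign aid grants received (current) 70.8, pension payments received by residents from foreign governments 28.5; financial account: foreign purchases of domestic corporate bonds 402.8, acquisition of a foreign subsidiary by a resident firm (outward FDI) 285.3, sale of domestic government bonds to non-residents 178.6; primary income: dividends paid to foreign shareholders of resident firms 160.6, dividends received from foreign subsidiaries of resident firms 161.5, reinvested earnings on direct investment abroad 93.4; capital account: acquisition of foreign patents and trademarks (non-produced assets) 62.5.)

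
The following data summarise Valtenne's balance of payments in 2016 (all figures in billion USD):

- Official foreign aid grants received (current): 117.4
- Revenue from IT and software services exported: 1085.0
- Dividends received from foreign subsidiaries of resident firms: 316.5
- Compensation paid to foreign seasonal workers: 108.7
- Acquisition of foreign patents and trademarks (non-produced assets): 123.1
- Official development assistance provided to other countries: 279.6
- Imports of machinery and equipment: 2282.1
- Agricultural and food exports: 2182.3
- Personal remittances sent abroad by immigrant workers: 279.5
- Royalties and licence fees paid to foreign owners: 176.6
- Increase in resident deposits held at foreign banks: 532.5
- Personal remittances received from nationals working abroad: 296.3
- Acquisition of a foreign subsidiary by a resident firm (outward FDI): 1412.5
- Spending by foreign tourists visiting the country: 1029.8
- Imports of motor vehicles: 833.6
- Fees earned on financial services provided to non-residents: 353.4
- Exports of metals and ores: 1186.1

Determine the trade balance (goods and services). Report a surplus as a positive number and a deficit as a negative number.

Goods: 2182.3 + 1186.1 - 2282.1 - 833.6 = 252.7
Services: 353.4 + 1029.8 - 176.6 + 1085.0 = 2291.6
Trade balance = 252.7 + 2291.6 = 2544.3
(Excluded from the trade balance — secondary income: official foreign aid grants received (current) 117.4, official development assistance provided to other countries 279.6, personal remittances sent abroad by immigrant workers 279.5, personal remittances received from nationals working abroad 296.3; primary income: dividends received from foreign subsidiaries of resident firms 316.5, compensation paid to foreign seasonal workers 108.7; capital account: acquisition of foreign patents and trademarks (non-produced assets) 123.1; financial account: increase in resident deposits held at foreign banks 532.5, acquisition of a foreign subsidiary by a resident firm (outward FDI) 1412.5.)

2544.3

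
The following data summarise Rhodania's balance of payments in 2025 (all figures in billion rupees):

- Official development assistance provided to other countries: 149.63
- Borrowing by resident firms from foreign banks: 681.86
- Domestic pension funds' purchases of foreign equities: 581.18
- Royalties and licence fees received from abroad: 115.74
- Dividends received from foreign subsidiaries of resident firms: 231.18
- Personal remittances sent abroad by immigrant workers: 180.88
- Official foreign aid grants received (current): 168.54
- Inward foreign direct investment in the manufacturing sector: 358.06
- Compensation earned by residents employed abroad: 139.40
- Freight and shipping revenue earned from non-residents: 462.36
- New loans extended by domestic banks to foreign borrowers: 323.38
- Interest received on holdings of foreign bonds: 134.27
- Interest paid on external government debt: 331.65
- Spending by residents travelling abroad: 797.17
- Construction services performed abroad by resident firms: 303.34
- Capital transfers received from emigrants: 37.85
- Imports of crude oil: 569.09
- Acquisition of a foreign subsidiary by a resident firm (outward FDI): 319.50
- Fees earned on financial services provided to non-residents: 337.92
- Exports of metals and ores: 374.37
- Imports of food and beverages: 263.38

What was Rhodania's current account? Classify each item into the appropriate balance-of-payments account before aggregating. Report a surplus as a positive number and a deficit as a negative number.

-24.68

Goods: 374.37 - 263.38 - 569.09 = -458.10
Services: -797.17 + 303.34 + 337.92 + 462.36 + 115.74 = 422.19
Primary income: -331.65 + 139.40 + 134.27 + 231.18 = 173.20
Secondary income: -149.63 + 168.54 - 180.88 = -161.97
Current account = (-458.10) + 422.19 + 173.20 + (-161.97) = -24.68
(Excluded from the current account — financial account: borrowing by resident firms from foreign banks 681.86, domestic pension funds' purchases of foreign equities 581.18, inward foreign direct investment in the manufacturing sector 358.06, new loans extended by domestic banks to foreign borrowers 323.38, acquisition of a foreign subsidiary by a resident firm (outward FDI) 319.50; capital account: capital transfers received from emigrants 37.85.)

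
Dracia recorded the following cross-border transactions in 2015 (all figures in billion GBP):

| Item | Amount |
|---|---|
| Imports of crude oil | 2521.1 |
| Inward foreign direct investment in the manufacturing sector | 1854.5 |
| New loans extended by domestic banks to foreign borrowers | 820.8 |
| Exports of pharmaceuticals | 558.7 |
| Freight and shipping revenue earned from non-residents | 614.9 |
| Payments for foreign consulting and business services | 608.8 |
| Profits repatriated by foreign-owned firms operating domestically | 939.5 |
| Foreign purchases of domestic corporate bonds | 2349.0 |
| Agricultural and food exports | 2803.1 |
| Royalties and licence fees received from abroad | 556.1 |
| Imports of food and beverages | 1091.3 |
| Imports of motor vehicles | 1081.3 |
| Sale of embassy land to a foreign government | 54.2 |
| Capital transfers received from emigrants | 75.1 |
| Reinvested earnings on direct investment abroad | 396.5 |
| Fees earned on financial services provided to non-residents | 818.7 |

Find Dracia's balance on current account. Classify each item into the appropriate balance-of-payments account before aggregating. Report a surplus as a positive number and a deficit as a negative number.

Goods: -1081.3 + 558.7 - 2521.1 - 1091.3 + 2803.1 = -1331.9
Services: -608.8 + 614.9 + 556.1 + 818.7 = 1380.9
Primary income: -939.5 + 396.5 = -543.0
Current account = (-1331.9) + 1380.9 + (-543.0) = -494.0
(Excluded from the current account — financial account: inward foreign direct investment in the manufacturing sector 1854.5, new loans extended by domestic banks to foreign borrowers 820.8, foreign purchases of domestic corporate bonds 2349.0; capital account: sale of embassy land to a foreign government 54.2, capital transfers received from emigrants 75.1.)

-494.0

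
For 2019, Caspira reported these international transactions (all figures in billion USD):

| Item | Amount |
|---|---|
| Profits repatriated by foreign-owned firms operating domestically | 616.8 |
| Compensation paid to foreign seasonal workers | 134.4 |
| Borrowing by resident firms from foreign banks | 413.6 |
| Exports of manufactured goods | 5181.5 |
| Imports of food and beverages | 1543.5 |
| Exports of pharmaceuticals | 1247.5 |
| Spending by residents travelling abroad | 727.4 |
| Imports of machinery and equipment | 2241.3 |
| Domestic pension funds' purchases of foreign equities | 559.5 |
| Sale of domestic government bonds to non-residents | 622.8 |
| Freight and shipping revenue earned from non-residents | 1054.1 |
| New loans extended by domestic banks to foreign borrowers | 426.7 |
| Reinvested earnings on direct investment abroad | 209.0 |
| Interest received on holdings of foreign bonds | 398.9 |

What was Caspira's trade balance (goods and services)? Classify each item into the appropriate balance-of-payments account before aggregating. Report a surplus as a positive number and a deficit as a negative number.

2970.9

Goods: 1247.5 + 5181.5 - 1543.5 - 2241.3 = 2644.2
Services: -727.4 + 1054.1 = 326.7
Trade balance = 2644.2 + 326.7 = 2970.9
(Excluded from the trade balance — primary income: profits repatriated by foreign-owned firms operating domestically 616.8, compensation paid to foreign seasonal workers 134.4, reinvested earnings on direct investment abroad 209.0, interest received on holdings of foreign bonds 398.9; financial account: borrowing by resident firms from foreign banks 413.6, domestic pension funds' purchases of foreign equities 559.5, sale of domestic government bonds to non-residents 622.8, new loans extended by domestic banks to foreign borrowers 426.7.)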